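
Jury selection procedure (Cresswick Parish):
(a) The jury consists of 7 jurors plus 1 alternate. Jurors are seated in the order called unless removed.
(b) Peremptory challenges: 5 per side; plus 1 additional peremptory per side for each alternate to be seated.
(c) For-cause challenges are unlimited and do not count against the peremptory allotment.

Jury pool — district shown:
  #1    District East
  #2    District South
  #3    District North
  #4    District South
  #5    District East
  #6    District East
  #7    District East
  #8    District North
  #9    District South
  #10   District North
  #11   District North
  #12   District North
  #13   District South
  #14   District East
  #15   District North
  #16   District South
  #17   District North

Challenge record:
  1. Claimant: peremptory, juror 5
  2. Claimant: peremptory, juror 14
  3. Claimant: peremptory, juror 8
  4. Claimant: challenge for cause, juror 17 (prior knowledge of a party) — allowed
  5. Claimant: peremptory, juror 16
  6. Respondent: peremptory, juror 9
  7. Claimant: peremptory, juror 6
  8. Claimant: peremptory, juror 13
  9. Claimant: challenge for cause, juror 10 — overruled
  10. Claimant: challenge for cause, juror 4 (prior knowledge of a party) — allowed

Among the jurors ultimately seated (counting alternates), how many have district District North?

5

Removed: #4, #5, #6, #8, #9, #13, #14, #16, #17.
Seated (8 incl. alternates): #1, #2, #3, #7, #10, #11, #12, #15.
Of those, in District North: #3, #10, #11, #12, #15 → 5.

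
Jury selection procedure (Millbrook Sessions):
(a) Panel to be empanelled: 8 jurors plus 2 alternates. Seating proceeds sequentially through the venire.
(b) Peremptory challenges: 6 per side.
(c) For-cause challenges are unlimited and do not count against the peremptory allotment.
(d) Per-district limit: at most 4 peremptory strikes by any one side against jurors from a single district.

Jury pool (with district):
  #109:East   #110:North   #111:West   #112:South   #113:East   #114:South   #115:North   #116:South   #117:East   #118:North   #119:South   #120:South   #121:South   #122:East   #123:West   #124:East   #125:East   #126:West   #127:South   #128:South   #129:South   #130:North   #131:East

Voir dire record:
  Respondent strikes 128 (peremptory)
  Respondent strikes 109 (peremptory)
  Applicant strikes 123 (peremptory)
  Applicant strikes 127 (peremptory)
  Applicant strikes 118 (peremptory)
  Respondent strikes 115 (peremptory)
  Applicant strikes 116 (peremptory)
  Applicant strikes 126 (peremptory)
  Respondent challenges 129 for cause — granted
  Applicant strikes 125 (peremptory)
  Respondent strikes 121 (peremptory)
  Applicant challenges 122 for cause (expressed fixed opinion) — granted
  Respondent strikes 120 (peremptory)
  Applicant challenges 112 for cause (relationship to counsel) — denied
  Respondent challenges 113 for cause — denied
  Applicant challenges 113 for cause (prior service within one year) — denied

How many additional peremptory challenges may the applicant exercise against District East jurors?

Applicant peremptories so far: #123, #127, #118, #116, #126, #125 — 6 of 6 used, 0 left overall.
Against District East: #125 — 1 used; per-district cap 4 leaves 3.
Binding limit: min(0, 3) = 0.

0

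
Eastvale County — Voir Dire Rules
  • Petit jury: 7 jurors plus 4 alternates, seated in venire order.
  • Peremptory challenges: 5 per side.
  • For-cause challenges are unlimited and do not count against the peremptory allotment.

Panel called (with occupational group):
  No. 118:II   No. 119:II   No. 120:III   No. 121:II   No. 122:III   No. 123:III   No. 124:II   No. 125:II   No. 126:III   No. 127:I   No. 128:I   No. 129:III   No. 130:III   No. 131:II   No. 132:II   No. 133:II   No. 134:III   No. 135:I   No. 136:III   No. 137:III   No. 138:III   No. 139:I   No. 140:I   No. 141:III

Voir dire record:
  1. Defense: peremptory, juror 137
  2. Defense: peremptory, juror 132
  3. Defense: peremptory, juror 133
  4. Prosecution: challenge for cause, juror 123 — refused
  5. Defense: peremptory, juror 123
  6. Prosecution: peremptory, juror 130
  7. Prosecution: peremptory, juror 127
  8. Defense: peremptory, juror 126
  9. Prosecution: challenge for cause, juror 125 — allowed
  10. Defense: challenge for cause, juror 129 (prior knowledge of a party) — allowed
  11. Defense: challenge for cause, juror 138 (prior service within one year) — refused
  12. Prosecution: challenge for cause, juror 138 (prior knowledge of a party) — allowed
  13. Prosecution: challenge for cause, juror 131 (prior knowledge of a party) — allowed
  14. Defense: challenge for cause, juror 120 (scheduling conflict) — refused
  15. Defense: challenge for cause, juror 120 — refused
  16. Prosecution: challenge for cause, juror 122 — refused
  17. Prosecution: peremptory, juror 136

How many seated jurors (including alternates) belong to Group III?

Removed: #123, #125, #126, #127, #129, #130, #131, #132, #133, #136, #137, #138.
Seated (11 incl. alternates): #118, #119, #120, #121, #122, #124, #128, #134, #135, #139, #140.
Of those, in Group III: #120, #122, #134 → 3.

3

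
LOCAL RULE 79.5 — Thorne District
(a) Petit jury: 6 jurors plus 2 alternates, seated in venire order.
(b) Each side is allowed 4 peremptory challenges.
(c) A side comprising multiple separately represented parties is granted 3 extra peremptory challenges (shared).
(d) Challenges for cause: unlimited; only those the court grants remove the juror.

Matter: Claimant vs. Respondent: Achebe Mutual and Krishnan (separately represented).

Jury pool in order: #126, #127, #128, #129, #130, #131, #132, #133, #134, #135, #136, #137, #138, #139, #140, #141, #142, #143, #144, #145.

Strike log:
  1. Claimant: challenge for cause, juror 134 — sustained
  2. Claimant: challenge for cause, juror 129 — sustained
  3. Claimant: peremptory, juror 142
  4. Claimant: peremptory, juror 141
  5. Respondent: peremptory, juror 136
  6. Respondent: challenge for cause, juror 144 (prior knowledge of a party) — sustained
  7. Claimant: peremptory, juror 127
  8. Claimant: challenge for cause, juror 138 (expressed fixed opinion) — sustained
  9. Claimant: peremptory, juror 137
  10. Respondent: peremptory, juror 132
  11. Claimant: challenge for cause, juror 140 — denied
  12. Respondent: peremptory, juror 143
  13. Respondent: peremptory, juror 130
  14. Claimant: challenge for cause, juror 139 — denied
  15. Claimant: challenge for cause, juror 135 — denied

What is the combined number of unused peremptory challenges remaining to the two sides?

Claimant allotment: 4. Respondent allotment: 4 base + 3 multi-party = 7.
Claimant peremptories used: #142, #141, #127, #137 — 4 (for-cause on #134, #129, #138, #140, #139, #135 don't count).
Respondent peremptories used: #136, #132, #143, #130 — 4 (the for-cause on #144 doesn't count).
Remaining: (4 − 4) + (7 − 4) = 3.

3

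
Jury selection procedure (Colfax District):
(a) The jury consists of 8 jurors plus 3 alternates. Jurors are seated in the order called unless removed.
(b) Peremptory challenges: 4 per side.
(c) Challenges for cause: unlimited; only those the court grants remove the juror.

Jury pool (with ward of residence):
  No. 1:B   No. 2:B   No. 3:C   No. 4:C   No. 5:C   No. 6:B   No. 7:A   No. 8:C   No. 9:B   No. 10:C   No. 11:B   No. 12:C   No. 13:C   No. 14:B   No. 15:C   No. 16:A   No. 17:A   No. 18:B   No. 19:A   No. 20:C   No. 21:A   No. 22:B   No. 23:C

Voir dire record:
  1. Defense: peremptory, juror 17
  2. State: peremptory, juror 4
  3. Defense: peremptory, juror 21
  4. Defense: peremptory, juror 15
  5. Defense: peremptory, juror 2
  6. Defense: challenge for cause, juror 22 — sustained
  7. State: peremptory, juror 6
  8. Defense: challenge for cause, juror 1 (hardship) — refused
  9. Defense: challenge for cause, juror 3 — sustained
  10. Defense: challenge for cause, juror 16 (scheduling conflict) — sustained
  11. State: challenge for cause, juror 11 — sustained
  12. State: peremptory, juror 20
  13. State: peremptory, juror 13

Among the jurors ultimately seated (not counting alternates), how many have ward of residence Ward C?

Removed: #2, #3, #4, #6, #11, #13, #15, #16, #17, #20, #21, #22.
Seated jurors 1–8: #1, #5, #7, #8, #9, #10, #12, #14 (alternates #18, #19, #23 not counted).
Of those, in Ward C: #5, #8, #10, #12 → 4.

4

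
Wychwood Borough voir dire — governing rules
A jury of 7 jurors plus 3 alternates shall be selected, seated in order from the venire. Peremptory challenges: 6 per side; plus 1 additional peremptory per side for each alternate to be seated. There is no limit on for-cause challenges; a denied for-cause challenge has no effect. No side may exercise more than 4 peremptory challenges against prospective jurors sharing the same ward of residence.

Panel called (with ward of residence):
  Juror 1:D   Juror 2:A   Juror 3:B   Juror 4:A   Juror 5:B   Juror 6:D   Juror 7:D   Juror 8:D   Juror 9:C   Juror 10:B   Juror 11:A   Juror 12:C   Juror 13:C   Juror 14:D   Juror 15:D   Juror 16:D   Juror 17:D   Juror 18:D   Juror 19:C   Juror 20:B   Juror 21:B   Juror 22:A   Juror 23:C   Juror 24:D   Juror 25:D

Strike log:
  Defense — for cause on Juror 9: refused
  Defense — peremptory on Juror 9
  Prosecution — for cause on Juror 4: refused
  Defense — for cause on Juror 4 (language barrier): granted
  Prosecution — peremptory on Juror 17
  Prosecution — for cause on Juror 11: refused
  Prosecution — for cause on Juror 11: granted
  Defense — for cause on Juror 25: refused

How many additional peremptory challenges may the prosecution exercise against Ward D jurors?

Prosecution peremptories so far: #17 — 1 of 9 used, 8 left overall.
Against Ward D: #17 — 1 used; per-ward cap 4 leaves 3.
Binding limit: min(8, 3) = 3.

3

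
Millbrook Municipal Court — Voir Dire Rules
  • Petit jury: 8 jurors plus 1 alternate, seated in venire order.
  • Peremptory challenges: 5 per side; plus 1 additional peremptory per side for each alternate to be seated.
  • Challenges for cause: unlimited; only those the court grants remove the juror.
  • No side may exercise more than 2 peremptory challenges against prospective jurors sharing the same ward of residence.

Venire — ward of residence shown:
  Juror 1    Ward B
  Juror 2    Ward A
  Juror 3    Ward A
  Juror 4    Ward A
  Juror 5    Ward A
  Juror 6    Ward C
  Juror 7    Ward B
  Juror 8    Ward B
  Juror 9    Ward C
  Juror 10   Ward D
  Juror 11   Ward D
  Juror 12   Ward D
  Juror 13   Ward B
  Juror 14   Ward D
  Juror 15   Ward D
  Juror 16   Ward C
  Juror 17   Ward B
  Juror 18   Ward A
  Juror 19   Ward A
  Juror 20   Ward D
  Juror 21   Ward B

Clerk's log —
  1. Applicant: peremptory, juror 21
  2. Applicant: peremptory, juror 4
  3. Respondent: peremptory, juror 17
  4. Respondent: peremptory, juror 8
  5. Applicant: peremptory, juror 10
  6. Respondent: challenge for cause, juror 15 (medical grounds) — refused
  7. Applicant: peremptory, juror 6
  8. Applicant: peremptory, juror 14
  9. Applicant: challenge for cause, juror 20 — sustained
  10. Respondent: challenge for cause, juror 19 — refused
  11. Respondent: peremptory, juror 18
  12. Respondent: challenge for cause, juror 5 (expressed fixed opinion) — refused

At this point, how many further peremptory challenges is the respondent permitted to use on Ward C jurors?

2

Respondent peremptories so far: #17, #8, #18 — 3 of 6 used, 3 left overall.
Against Ward C: none yet — per-ward cap 2 leaves 2.
Binding limit: min(3, 2) = 2.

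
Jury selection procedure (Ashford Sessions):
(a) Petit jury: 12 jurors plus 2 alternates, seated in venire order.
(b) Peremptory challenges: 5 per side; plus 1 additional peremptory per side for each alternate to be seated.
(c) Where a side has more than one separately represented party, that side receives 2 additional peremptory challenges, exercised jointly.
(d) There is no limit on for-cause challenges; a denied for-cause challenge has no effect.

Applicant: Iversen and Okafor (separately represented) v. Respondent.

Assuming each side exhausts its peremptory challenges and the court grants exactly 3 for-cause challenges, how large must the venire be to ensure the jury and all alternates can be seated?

Seats to fill: 12 + 2 alternates = 14.
Peremptories — Applicant: 5 + 1×2 + 2 = 9; Respondent: 5 + 1×2 = 7; total 16.
For-cause removals: 3.
Minimum venire: 14 + 16 + 3 = 33.

33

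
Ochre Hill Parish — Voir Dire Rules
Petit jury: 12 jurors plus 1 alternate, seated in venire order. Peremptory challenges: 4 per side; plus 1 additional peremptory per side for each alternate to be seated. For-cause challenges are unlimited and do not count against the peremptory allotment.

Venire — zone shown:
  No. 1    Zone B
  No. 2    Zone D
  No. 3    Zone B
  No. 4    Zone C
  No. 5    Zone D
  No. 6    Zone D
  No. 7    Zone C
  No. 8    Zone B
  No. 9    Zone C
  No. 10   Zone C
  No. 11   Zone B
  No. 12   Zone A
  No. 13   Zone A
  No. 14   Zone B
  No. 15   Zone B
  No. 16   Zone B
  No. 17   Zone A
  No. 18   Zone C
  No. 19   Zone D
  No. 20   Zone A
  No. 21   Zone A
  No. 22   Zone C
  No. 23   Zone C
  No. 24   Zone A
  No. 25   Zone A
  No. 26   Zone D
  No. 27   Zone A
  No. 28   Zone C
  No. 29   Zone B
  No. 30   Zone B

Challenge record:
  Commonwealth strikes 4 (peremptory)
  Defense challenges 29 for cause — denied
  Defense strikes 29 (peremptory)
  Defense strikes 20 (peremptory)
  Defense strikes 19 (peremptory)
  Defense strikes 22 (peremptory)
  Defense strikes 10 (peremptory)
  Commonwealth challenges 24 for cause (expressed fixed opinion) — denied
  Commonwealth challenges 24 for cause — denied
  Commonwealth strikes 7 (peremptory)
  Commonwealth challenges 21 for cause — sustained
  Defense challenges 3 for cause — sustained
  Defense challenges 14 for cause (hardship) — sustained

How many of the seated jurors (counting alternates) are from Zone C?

2

Removed: #3, #4, #7, #10, #14, #19, #20, #21, #22, #29.
Seated (13 incl. alternates): #1, #2, #5, #6, #8, #9, #11, #12, #13, #15, #16, #17, #18.
Of those, in Zone C: #9, #18 → 2.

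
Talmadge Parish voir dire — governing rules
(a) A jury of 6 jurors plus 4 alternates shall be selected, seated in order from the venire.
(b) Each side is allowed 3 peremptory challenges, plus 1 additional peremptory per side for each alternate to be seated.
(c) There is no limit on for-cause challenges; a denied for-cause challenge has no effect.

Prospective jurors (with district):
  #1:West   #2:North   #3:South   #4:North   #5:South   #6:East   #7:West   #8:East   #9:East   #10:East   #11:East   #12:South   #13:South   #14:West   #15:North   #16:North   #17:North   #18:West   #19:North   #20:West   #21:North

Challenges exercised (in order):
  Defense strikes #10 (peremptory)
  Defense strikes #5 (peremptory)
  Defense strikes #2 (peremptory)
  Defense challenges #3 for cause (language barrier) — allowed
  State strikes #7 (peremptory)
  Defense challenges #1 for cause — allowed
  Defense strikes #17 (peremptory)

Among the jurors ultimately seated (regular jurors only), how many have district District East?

Removed: #1, #2, #3, #5, #7, #10, #17.
Seated jurors 1–6: #4, #6, #8, #9, #11, #12 (alternates #13, #14, #15, #16 not counted).
Of those, in District East: #6, #8, #9, #11 → 4.

4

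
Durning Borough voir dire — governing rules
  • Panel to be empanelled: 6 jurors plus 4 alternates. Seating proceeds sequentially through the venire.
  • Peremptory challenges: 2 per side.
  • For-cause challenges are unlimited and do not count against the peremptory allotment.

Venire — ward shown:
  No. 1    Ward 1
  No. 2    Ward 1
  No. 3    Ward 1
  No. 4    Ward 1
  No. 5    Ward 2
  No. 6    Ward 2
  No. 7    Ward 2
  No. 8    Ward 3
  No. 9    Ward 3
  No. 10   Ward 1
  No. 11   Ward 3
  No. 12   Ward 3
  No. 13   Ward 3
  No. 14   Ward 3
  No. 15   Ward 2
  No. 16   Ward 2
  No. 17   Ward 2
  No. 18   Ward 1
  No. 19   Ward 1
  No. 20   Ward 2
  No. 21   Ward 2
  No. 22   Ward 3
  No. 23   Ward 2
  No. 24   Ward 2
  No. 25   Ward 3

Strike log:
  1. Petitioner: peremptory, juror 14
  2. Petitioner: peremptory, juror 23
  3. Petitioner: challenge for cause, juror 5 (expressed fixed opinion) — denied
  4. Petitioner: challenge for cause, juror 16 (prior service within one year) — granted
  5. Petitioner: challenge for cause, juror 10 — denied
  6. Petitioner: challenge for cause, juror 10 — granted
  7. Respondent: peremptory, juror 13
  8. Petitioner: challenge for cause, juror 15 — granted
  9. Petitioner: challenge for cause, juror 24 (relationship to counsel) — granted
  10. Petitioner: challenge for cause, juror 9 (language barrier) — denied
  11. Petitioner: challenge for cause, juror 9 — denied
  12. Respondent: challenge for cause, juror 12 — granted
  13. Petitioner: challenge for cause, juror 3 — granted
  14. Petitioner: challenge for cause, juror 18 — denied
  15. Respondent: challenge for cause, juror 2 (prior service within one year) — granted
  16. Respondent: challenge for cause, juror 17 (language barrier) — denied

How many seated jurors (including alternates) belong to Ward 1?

Removed: #2, #3, #10, #12, #13, #14, #15, #16, #23, #24.
Seated (10 incl. alternates): #1, #4, #5, #6, #7, #8, #9, #11, #17, #18.
Of those, in Ward 1: #1, #4, #18 → 3.

3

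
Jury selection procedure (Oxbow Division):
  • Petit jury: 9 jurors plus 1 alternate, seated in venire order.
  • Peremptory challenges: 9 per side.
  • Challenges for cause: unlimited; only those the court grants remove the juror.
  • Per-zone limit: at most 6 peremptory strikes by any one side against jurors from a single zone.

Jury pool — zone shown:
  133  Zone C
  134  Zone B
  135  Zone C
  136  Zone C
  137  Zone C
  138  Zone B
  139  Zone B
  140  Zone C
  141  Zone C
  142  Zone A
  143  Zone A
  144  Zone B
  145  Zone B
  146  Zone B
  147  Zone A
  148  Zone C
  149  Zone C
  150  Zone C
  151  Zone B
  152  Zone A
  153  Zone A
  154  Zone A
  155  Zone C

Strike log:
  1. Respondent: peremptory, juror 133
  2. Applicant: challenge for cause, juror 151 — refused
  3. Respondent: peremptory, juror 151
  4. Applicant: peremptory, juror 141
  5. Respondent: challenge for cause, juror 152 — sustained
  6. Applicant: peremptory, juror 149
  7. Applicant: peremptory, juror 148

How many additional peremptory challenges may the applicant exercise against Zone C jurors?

Applicant peremptories so far: #141, #149, #148 — 3 of 9 used, 6 left overall.
Against Zone C: #141, #149, #148 — 3 used; per-zone cap 6 leaves 3.
Binding limit: min(6, 3) = 3.

3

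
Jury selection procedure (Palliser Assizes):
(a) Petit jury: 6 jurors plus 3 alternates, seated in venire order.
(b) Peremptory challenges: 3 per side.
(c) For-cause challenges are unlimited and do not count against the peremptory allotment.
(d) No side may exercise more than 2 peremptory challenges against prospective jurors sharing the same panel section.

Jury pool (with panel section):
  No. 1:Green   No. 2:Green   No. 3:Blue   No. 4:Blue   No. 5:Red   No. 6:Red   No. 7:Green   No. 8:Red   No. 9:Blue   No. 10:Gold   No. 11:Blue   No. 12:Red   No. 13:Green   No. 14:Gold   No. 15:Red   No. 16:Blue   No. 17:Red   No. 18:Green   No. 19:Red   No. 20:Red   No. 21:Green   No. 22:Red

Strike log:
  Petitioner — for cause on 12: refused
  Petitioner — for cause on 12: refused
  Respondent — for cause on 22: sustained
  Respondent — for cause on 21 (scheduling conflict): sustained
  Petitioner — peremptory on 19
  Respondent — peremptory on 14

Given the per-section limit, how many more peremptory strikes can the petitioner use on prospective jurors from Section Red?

1

Petitioner peremptories so far: #19 — 1 of 3 used, 2 left overall.
Against Section Red: #19 — 1 used; per-section cap 2 leaves 1.
Binding limit: min(2, 1) = 1.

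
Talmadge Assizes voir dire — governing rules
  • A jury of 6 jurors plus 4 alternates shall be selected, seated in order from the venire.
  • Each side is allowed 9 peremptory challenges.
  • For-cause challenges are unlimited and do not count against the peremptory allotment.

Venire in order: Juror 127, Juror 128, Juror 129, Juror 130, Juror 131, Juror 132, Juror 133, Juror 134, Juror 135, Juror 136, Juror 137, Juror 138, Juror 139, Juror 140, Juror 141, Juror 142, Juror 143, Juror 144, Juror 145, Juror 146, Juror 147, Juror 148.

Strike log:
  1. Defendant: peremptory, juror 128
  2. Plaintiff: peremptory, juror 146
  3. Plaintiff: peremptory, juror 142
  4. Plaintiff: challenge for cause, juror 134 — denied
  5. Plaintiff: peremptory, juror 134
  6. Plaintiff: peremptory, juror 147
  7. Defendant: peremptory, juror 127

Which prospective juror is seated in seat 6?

Removed: #127, #128, #134, #142, #146, #147.
Filling seats in venire order through position 6: #129, #130, #131, #132, #133, #135.
So seat 6 is #135.

135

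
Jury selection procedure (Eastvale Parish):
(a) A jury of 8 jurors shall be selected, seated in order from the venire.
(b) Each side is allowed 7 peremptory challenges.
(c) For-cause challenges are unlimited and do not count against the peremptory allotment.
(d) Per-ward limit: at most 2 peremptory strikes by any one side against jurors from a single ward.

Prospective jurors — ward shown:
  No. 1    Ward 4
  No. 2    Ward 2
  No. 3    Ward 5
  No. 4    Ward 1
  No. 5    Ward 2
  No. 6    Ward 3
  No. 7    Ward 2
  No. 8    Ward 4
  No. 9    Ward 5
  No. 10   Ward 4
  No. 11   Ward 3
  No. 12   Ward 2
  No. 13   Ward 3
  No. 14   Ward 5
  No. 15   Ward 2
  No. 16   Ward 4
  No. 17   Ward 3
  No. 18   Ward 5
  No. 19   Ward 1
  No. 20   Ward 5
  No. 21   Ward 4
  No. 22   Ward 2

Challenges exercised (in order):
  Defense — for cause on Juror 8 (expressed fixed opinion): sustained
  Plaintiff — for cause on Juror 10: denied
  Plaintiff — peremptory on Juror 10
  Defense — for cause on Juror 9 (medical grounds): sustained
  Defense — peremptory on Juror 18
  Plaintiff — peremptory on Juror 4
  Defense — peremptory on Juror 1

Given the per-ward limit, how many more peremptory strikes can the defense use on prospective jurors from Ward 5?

Defense peremptories so far: #18, #1 — 2 of 7 used, 5 left overall.
Against Ward 5: #18 — 1 used; per-ward cap 2 leaves 1.
Binding limit: min(5, 1) = 1.

1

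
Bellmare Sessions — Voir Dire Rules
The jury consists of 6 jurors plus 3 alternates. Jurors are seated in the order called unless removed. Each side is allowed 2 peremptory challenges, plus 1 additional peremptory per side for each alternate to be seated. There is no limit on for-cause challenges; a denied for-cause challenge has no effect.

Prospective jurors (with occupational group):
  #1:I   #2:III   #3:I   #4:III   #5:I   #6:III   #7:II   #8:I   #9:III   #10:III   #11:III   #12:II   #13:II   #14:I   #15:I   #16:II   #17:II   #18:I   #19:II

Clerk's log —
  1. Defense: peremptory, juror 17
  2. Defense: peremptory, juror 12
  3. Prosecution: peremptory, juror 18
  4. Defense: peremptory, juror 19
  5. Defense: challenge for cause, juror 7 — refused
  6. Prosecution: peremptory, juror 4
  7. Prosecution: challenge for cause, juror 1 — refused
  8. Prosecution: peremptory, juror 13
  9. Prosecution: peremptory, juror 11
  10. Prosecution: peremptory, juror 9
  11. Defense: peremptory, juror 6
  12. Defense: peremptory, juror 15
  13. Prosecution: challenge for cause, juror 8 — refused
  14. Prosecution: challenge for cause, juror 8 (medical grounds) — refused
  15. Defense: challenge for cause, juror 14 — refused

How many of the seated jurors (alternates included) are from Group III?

2

Removed: #4, #6, #9, #11, #12, #13, #15, #17, #18, #19.
Seated (9 incl. alternates): #1, #2, #3, #5, #7, #8, #10, #14, #16.
Of those, in Group III: #2, #10 → 2.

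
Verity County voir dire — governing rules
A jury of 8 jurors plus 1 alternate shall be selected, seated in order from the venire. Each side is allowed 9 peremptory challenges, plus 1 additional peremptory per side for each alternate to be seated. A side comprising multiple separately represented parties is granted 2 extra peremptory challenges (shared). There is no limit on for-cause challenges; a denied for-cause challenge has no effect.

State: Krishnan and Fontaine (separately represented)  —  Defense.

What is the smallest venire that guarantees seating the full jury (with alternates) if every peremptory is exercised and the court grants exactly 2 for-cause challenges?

33

Seats to fill: 8 + 1 alternates = 9.
Peremptories — State: 9 + 1×1 + 2 = 12; Defense: 9 + 1×1 = 10; total 22.
For-cause removals: 2.
Minimum venire: 9 + 22 + 2 = 33.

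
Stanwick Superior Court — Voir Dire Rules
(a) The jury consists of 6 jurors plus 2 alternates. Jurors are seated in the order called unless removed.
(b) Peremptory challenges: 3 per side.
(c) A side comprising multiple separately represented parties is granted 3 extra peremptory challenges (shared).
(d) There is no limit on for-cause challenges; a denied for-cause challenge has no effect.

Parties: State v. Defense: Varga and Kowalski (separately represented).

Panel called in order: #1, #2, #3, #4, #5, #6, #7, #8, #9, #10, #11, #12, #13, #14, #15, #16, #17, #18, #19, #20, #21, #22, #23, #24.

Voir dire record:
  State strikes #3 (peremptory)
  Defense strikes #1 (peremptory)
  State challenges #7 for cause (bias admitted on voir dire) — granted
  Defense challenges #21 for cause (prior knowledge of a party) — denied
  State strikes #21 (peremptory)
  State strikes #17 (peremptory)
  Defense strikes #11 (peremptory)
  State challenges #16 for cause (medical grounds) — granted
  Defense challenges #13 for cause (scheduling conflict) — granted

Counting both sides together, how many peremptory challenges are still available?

State allotment: 3. Defense allotment: 3 base + 3 multi-party = 6.
State peremptories used: #3, #21, #17 — 3 (for-cause on #7, #16 don't count).
Defense peremptories used: #1, #11 — 2 (for-cause on #21, #13 don't count).
Remaining: (3 − 3) + (6 − 2) = 4.

4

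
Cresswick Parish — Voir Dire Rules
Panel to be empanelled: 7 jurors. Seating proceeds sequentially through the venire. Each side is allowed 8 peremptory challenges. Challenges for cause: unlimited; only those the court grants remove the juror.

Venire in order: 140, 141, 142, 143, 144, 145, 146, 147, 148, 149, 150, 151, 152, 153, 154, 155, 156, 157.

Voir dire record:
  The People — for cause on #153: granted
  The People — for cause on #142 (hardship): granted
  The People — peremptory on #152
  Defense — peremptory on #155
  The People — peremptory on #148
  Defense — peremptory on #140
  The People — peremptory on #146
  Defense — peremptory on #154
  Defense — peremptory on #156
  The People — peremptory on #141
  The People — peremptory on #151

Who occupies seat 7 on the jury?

Removed: #140, #141, #142, #146, #148, #151, #152, #153, #154, #155, #156.
Seating in order: seats 1–7 → #143, #144, #145, #147, #149, #150, #157.
So seat 7 is #157.

157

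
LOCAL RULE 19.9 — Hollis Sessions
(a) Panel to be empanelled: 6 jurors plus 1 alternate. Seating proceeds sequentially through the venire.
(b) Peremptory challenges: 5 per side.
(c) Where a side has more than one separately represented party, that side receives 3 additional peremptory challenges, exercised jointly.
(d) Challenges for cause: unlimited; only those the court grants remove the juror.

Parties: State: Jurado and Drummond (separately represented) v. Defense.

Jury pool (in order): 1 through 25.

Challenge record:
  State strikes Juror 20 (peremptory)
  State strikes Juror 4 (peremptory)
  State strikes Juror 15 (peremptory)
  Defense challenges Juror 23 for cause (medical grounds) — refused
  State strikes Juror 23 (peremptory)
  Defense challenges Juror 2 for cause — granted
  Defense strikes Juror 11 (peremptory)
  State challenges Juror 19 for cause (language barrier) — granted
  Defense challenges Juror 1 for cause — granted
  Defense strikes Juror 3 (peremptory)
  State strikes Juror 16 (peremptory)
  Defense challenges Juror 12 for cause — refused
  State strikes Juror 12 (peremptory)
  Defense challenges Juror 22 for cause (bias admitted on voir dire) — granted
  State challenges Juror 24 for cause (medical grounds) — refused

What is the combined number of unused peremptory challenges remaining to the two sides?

State allotment: 5 base + 3 multi-party = 8. Defense allotment: 5.
State peremptories used: #20, #4, #15, #23, #16, #12 — 6 (for-cause on #19, #24 don't count).
Defense peremptories used: #11, #3 — 2 (for-cause on #23, #2, #1, #12, #22 don't count).
Remaining: (8 − 6) + (5 − 2) = 5.

5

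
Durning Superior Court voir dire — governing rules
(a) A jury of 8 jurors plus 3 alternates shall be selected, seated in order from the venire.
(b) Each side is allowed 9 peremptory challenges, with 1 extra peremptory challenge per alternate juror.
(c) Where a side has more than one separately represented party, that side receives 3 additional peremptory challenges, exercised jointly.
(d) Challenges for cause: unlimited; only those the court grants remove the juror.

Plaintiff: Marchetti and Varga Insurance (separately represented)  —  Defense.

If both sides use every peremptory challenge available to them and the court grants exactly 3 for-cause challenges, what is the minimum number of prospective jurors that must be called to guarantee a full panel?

41

Seats to fill: 8 + 3 alternates = 11.
Peremptories — Plaintiff: 9 + 1×3 + 3 = 15; Defense: 9 + 1×3 = 12; total 27.
For-cause removals: 3.
Minimum venire: 11 + 27 + 3 = 41.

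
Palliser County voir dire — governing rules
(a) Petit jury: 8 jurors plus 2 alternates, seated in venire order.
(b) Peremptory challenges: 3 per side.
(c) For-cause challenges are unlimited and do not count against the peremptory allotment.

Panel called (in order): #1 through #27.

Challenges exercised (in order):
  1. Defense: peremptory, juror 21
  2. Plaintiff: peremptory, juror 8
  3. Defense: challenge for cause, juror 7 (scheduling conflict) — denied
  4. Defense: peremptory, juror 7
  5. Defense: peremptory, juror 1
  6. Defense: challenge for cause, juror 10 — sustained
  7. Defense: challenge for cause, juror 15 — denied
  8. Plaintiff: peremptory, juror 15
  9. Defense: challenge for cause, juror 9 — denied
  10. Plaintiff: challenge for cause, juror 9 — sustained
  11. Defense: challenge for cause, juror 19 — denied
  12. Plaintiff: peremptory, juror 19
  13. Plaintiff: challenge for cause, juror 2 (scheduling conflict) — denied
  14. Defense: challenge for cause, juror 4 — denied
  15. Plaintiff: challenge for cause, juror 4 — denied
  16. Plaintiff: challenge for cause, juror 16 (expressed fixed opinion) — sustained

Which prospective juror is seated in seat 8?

Removed: #1, #7, #8, #9, #10, #15, #16, #19, #21. (#2, #4 stay — for-cause denied.)
Seating in order: seats 1–8 → #2, #3, #4, #5, #6, #11, #12, #13; alternates → #14, #17.
So seat 8 is #13.

13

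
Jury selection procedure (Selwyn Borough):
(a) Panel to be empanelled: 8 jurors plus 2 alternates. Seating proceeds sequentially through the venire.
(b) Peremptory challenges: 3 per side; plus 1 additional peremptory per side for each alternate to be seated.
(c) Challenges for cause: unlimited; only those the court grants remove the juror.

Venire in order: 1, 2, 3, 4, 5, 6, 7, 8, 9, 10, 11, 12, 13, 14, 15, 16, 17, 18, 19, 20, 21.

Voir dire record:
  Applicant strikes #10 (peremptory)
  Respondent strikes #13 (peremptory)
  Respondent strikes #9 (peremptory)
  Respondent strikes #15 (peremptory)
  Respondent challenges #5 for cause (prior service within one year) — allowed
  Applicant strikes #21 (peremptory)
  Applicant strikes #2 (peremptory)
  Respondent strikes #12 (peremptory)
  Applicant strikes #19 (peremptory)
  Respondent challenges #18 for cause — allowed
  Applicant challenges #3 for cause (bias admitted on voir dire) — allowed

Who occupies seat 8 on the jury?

16

Removed: #2, #3, #5, #9, #10, #12, #13, #15, #18, #19, #21.
Seating in order: seats 1–8 → #1, #4, #6, #7, #8, #11, #14, #16; alternates → #17, #20.
So seat 8 is #16.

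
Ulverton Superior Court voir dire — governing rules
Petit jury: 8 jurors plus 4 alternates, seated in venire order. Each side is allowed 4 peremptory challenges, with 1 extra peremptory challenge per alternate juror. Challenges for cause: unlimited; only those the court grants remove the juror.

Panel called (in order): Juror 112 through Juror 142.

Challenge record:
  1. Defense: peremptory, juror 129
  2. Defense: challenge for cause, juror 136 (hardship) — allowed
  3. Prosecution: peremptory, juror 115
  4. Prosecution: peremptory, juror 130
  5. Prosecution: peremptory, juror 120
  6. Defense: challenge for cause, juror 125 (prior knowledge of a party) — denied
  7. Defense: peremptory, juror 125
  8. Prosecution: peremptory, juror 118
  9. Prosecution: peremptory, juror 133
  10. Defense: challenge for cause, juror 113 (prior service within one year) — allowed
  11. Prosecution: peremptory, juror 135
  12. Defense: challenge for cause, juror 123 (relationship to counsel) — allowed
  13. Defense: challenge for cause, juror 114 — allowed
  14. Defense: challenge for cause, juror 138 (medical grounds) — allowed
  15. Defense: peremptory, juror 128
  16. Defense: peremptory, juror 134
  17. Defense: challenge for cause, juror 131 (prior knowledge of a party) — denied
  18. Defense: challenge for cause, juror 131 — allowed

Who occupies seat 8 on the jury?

Removed: #113, #114, #115, #118, #120, #123, #125, #128, #129, #130, #131, #133, #134, #135, #136, #138.
Filling seats in venire order through position 8: #112, #116, #117, #119, #121, #122, #124, #126.
So seat 8 is #126.

126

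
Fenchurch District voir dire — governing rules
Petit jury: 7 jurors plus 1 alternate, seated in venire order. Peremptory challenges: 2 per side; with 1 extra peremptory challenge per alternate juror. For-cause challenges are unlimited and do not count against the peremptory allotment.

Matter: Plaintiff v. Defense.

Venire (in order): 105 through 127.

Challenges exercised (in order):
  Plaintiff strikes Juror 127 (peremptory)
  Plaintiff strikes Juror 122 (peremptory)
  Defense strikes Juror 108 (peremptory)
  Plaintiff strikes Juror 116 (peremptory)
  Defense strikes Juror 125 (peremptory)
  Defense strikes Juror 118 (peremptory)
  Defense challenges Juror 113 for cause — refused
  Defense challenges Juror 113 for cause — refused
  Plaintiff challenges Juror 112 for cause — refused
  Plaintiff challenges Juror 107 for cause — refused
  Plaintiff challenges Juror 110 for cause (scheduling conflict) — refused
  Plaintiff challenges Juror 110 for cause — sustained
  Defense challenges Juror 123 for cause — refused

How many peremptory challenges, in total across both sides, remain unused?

0

Plaintiff allotment: 2 base + 1 × 1 alternate = 3. Defense allotment: 2 base + 1 × 1 alternate = 3.
Plaintiff peremptories used: #127, #122, #116 — 3 (for-cause on #112, #107, #110, #110 don't count).
Defense peremptories used: #108, #125, #118 — 3 (for-cause on #113, #113, #123 don't count).
Remaining: (3 − 3) + (3 − 3) = 0.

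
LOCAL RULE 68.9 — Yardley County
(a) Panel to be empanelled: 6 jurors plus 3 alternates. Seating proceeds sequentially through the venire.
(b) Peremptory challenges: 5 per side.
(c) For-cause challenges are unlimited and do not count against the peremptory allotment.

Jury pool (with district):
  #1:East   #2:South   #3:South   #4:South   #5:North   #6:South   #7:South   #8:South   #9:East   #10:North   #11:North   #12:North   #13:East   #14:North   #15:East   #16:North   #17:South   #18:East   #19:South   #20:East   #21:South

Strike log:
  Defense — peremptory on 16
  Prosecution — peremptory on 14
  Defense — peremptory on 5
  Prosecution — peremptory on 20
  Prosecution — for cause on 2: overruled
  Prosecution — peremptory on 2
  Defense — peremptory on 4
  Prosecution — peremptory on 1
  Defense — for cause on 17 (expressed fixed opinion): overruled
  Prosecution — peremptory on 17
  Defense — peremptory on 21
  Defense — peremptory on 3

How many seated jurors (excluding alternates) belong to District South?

Removed: #1, #2, #3, #4, #5, #14, #16, #17, #20, #21.
Seated jurors 1–6: #6, #7, #8, #9, #10, #11 (alternates #12, #13, #15 not counted).
Of those, in District South: #6, #7, #8 → 3.

3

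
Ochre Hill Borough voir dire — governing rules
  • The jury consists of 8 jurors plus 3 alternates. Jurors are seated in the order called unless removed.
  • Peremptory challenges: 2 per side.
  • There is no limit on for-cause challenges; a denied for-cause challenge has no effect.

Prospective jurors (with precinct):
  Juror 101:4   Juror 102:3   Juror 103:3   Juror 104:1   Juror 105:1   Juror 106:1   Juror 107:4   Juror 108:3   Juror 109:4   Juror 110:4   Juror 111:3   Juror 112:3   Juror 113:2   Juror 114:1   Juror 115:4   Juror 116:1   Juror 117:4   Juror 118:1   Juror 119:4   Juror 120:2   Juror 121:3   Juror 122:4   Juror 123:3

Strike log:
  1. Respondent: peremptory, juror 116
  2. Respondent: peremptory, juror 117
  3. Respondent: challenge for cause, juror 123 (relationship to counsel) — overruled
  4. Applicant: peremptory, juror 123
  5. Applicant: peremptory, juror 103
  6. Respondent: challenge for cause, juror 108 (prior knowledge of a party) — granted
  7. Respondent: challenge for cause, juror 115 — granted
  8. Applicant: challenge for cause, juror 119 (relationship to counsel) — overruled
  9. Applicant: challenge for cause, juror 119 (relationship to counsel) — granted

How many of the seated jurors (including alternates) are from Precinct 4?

Removed: #103, #108, #115, #116, #117, #119, #123.
Seated (11 incl. alternates): #101, #102, #104, #105, #106, #107, #109, #110, #111, #112, #113.
Of those, in Precinct 4: #101, #107, #109, #110 → 4.

4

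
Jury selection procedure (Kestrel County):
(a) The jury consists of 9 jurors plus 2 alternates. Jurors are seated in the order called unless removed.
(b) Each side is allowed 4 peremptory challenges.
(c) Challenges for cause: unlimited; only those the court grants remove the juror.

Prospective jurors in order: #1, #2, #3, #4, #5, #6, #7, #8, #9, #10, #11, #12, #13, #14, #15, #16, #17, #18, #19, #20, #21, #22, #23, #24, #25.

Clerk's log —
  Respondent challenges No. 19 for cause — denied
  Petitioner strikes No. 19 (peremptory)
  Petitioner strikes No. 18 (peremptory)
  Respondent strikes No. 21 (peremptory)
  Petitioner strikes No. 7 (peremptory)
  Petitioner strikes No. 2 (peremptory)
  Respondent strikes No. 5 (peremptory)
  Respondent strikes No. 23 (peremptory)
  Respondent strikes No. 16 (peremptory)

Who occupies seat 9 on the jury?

12

Removed: #2, #5, #7, #16, #18, #19, #21, #23.
Seating in order: seats 1–9 → #1, #3, #4, #6, #8, #9, #10, #11, #12; alternates → #13, #14.
So seat 9 is #12.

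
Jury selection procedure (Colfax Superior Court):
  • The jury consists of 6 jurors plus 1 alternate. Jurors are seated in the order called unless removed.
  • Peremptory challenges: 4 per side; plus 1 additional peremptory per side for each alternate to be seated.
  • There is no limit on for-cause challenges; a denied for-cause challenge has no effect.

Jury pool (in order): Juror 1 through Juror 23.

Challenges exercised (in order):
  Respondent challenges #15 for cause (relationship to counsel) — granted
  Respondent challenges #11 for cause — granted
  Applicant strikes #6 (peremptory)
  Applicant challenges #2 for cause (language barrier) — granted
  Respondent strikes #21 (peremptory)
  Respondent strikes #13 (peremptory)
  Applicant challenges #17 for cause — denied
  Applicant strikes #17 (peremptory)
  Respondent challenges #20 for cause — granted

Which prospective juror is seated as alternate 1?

9

Removed: #2, #6, #11, #13, #15, #17, #20, #21.
Seating in order: seats 1–6 → #1, #3, #4, #5, #7, #8; alternates → #9.
So alternate 1 is #9.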